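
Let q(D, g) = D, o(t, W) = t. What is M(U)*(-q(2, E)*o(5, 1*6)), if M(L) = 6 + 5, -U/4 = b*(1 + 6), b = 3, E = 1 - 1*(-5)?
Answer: -110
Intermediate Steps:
E = 6 (E = 1 + 5 = 6)
U = -84 (U = -12*(1 + 6) = -12*7 = -4*21 = -84)
M(L) = 11
M(U)*(-q(2, E)*o(5, 1*6)) = 11*(-2*5) = 11*(-1*10) = 11*(-10) = -110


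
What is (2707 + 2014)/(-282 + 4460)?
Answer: 4721/4178 ≈ 1.1300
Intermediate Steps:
(2707 + 2014)/(-282 + 4460) = 4721/4178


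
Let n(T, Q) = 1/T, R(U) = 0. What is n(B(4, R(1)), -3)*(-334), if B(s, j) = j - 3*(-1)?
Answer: -334/3 ≈ -111.33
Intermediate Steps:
B(s, j) = 3 + j (B(s, j) = j + 3 = 3 + j)
n(B(4, R(1)), -3)*(-334) = -334/(3 + 0) = -334/3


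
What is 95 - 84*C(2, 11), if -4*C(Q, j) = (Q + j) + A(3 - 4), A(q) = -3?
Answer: 305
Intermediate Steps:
C(Q, j) = 3/4 - Q/4 - j/4 (C(Q, j) = -((Q + j) - 3)/4 = -(-3 + Q + j)/4 = 3/4 - Q/4 - j/4)
95 - 84*C(2, 11) = 95 - 84*(3/4 - 1/4*2 - 1/4*11) = 95 - 84*(3/4 - 1/2 - 11/4) = 95 - 84*(-5/2) = 95 + 210 = 305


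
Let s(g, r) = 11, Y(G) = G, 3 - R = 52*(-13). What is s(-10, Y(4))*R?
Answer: 7469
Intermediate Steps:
R = 679 (R = 3 - 52*(-13) = 3 - 1*(-676) = 3 + 676 = 679)
s(-10, Y(4))*R = 11*679 = 7469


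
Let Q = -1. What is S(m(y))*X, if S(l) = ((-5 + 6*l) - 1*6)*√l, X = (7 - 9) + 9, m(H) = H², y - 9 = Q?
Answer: 20888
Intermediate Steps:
y = 8 (y = 9 - 1 = 8)
X = 7 (X = -2 + 9 = 7)
S(l) = √l*(-11 + 6*l) (S(l) = ((-5 + 6*l) - 6)*√l = (-11 + 6*l)*√l = √l*(-11 + 6*l))
S(m(y))*X = (√(8²)*(-11 + 6*8²))*7 = (√64*(-11 + 6*64))*7 = (8*(-11 + 384))*7 = (8*373)*7 = 2984*7 = 20888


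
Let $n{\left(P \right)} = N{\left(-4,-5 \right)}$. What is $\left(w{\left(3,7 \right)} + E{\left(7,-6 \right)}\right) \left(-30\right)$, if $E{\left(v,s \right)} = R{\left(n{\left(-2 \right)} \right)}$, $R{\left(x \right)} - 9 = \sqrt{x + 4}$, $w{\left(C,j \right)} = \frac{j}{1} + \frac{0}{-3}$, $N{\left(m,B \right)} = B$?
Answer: $-480 - 30 i \approx -480.0 - 30.0 i$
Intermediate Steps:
$n{\left(P \right)} = -5$
$w{\left(C,j \right)} = j$ ($w{\left(C,j \right)} = j 1 + 0 \left(- \frac{1}{3}\right) = j + 0 = j$)
$R{\left(x \right)} = 9 + \sqrt{4 + x}$ ($R{\left(x \right)} = 9 + \sqrt{x + 4} = 9 + \sqrt{4 + x}$)
$E{\left(v,s \right)} = 9 + i$ ($E{\left(v,s \right)} = 9 + \sqrt{4 - 5} = 9 + \sqrt{-1} = 9 + i$)
$\left(w{\left(3,7 \right)} + E{\left(7,-6 \right)}\right) \left(-30\right) = \left(7 + \left(9 + i\right)\right) \left(-30\right) = \left(16 + i\right) \left(-30\right) = -480 - 30 i$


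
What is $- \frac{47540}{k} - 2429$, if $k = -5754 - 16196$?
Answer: $- \frac{5326901}{2195} \approx -2426.8$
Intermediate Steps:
$k = -21950$ ($k = -5754 - 16196 = -21950$)
$- \frac{47540}{k} - 2429 = - \frac{47540}{-21950} - 2429 = \left(-47540\right) \left(- \frac{1}{21950}\right) - 2429 = \frac{4754}{2195} - 2429 = - \frac{5326901}{2195}$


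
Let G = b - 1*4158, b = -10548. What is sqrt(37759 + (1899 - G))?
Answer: 2*sqrt(13591) ≈ 233.16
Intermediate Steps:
G = -14706 (G = -10548 - 1*4158 = -10548 - 4158 = -14706)
sqrt(37759 + (1899 - G)) = sqrt(37759 + (1899 - 1*(-14706))) = sqrt(37759 + (1899 + 14706)) = sqrt(37759 + 16605) = sqrt(54364) = 2*sqrt(13591)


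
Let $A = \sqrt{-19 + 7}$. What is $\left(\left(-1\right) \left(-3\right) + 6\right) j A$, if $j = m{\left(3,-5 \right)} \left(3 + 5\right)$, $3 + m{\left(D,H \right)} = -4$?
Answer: $- 1008 i \sqrt{3} \approx - 1745.9 i$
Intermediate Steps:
$m{\left(D,H \right)} = -7$ ($m{\left(D,H \right)} = -3 - 4 = -7$)
$j = -56$ ($j = - 7 \left(3 + 5\right) = \left(-7\right) 8 = -56$)
$A = 2 i \sqrt{3}$ ($A = \sqrt{-12} = 2 i \sqrt{3} \approx 3.4641 i$)
$\left(\left(-1\right) \left(-3\right) + 6\right) j A = \left(\left(-1\right) \left(-3\right) + 6\right) \left(-56\right) 2 i \sqrt{3} = \left(3 + 6\right) \left(-56\right) 2 i \sqrt{3} = 9 \left(-56\right) 2 i \sqrt{3} = - 504 \cdot 2 i \sqrt{3} = - 1008 i \sqrt{3}$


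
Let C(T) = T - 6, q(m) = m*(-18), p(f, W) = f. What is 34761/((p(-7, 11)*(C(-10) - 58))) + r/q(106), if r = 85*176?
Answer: 14643677/247086 ≈ 59.266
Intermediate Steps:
q(m) = -18*m
C(T) = -6 + T
r = 14960
34761/((p(-7, 11)*(C(-10) - 58))) + r/q(106) = 34761/((-7*((-6 - 10) - 58))) + 14960/((-18*106)) = 34761/((-7*(-16 - 58))) + 14960/(-1908) = 34761/((-7*(-74))) + 14960*(-1/1908) = 34761/518 - 3740/477 = 14643677/247086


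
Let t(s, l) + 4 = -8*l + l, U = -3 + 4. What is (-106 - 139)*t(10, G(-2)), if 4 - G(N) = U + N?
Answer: 9555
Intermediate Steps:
U = 1
G(N) = 3 - N (G(N) = 4 - (1 + N) = 4 + (-1 - N) = 3 - N)
t(s, l) = -4 - 7*l (t(s, l) = -4 + (-8*l + l) = -4 - 7*l)
(-106 - 139)*t(10, G(-2)) = (-106 - 139)*(-4 - 7*(3 - 1*(-2))) = -245*(-4 - 7*(3 + 2)) = -245*(-4 - 7*5) = -245*(-4 - 35) = -245*(-39) = 9555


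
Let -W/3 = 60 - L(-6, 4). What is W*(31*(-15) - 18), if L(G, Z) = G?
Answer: 95634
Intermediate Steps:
W = -198 (W = -3*(60 - 1*(-6)) = -3*(60 + 6) = -3*66 = -198)
W*(31*(-15) - 18) = -198*(31*(-15) - 18) = -198*(-465 - 18) = -198*(-483) = 95634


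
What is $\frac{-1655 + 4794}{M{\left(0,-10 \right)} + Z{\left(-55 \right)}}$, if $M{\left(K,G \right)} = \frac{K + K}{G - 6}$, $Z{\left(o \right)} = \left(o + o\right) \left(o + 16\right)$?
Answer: $\frac{3139}{4290} \approx 0.7317$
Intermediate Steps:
$Z{\left(o \right)} = 2 o \left(16 + o\right)$
$M{\left(K,G \right)} = \frac{2 K}{-6 + G}$
$\frac{-1655 + 4794}{M{\left(0,-10 \right)} + Z{\left(-55 \right)}} = \frac{-1655 + 4794}{2 \cdot 0 \frac{1}{-6 - 10} + 2 \left(-55\right) \left(16 - 55\right)} = \frac{3139}{2 \cdot 0 \frac{1}{-16} + 2 \left(-55\right) \left(-39\right)} = \frac{3139}{2 \cdot 0 \left(- \frac{1}{16}\right) + 4290} = \frac{3139}{0 + 4290} = \frac{3139}{4290}$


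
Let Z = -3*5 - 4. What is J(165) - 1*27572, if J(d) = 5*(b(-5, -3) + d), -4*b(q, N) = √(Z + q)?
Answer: -26747 - 5*I*√6/2 ≈ -26747.0 - 6.1237*I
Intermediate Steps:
Z = -19 (Z = -15 - 4 = -19)
b(q, N) = -√(-19 + q)/4
J(d) = 5*d - 5*I*√6/2 (J(d) = 5*(-√(-19 - 5)/4 + d) = 5*(-I*√6/2 + d) = 5*(d - I*√6/2) = 5*d - 5*I*√6/2)
J(165) - 1*27572 = (5*165 - 5*I*√6/2) - 1*27572 = (825 - 5*I*√6/2) - 27572 = -26747 - 5*I*√6/2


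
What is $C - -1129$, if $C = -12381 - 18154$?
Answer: $-29406$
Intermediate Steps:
$C = -30535$ ($C = -12381 - 18154 = -30535$)
$C - -1129 = -30535 - -1129 = -30535 + 1129 = -29406$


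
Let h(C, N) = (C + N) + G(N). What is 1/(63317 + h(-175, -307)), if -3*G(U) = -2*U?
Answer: 3/187891 ≈ 1.5967e-5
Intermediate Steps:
G(U) = 2*U/3 (G(U) = -(-2)*U/3 = 2*U/3)
h(C, N) = C + 5*N/3 (h(C, N) = (C + N) + 2*N/3 = C + 5*N/3)
1/(63317 + h(-175, -307)) = 1/(63317 + (-175 + (5/3)*(-307))) = 1/(63317 + (-175 - 1535/3)) = 1/(63317 - 2060/3) = 1/(187891/3) = 3/187891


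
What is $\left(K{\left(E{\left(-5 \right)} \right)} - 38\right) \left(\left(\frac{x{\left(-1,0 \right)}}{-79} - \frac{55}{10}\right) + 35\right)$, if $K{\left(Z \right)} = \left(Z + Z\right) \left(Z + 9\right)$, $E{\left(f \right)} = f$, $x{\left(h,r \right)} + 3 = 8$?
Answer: $- \frac{181389}{79} \approx -2296.1$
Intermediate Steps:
$x{\left(h,r \right)} = 5$ ($x{\left(h,r \right)} = -3 + 8 = 5$)
$K{\left(Z \right)} = 2 Z \left(9 + Z\right)$
$\left(K{\left(E{\left(-5 \right)} \right)} - 38\right) \left(\left(\frac{x{\left(-1,0 \right)}}{-79} - \frac{55}{10}\right) + 35\right) = \left(2 \left(-5\right) \left(9 - 5\right) - 38\right) \left(\left(\frac{5}{-79} - \frac{55}{10}\right) + 35\right) = \left(2 \left(-5\right) 4 - 38\right) \left(\left(5 \left(- \frac{1}{79}\right) - \frac{11}{2}\right) + 35\right) = \left(-40 - 38\right) \left(\left(- \frac{5}{79} - \frac{11}{2}\right) + 35\right) = - 78 \left(- \frac{879}{158} + 35\right) = \left(-78\right) \frac{4651}{158} = - \frac{181389}{79}$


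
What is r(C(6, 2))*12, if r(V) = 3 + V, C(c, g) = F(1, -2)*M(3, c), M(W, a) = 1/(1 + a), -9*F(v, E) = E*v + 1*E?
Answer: 772/21 ≈ 36.762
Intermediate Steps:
F(v, E) = -E/9 - E*v/9 (F(v, E) = -(E*v + 1*E)/9 = -(E*v + E)/9 = -(E + E*v)/9 = -E/9 - E*v/9)
C(c, g) = 4/(9*(1 + c)) (C(c, g) = (-1/9*(-2)*(1 + 1))/(1 + c) = (-1/9*(-2)*2)/(1 + c) = 4/(9*(1 + c)))
r(C(6, 2))*12 = (3 + 4/(9*(1 + 6)))*12 = (3 + (4/9)/7)*12 = (3 + (4/9)*(1/7))*12 = (3 + 4/63)*12 = (193/63)*12 = 772/21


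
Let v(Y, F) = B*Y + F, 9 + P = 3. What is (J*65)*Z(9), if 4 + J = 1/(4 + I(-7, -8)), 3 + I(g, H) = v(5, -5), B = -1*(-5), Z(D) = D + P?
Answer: -5395/7 ≈ -770.71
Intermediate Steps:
P = -6 (P = -9 + 3 = -6)
Z(D) = -6 + D (Z(D) = D - 6 = -6 + D)
B = 5
v(Y, F) = F + 5*Y (v(Y, F) = 5*Y + F = F + 5*Y)
I(g, H) = 17 (I(g, H) = -3 + (-5 + 5*5) = -3 + (-5 + 25) = -3 + 20 = 17)
J = -83/21 (J = -4 + 1/(4 + 17) = -4 + 1/21 = -83/21 ≈ -3.9524)
(J*65)*Z(9) = (-83/21*65)*(-6 + 9) = -5395/21*3 = -5395/7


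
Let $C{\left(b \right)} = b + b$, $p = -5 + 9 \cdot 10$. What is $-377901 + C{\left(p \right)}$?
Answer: $-377731$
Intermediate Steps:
$p = 85$ ($p = -5 + 90 = 85$)
$C{\left(b \right)} = 2 b$
$-377901 + C{\left(p \right)} = -377901 + 2 \cdot 85 = -377901 + 170 = -377731$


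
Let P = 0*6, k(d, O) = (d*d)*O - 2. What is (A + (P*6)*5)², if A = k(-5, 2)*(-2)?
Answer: 9216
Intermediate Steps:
k(d, O) = -2 + O*d² (k(d, O) = d²*O - 2 = O*d² - 2 = -2 + O*d²)
P = 0
A = -96 (A = (-2 + 2*(-5)²)*(-2) = (-2 + 2*25)*(-2) = (-2 + 50)*(-2) = 48*(-2) = -96)
(A + (P*6)*5)² = (-96 + (0*6)*5)² = (-96 + 0*5)² = (-96 + 0)² = (-96)² = 9216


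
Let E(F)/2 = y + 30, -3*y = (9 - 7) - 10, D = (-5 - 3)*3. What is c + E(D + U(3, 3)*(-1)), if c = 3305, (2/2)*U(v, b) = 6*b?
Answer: 10111/3 ≈ 3370.3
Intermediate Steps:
U(v, b) = 6*b
D = -24 (D = -8*3 = -24)
y = 8/3 (y = -((9 - 7) - 10)/3 = -(2 - 10)/3 = -1/3*(-8) = 8/3 ≈ 2.6667)
E(F) = 196/3 (E(F) = 2*(8/3 + 30) = 2*(98/3) = 196/3)
c + E(D + U(3, 3)*(-1)) = 3305 + 196/3 = 10111/3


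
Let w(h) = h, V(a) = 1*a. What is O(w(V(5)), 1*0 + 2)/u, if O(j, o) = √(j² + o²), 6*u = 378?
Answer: √29/63 ≈ 0.085479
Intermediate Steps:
V(a) = a
u = 63 (u = (⅙)*378 = 63)
O(w(V(5)), 1*0 + 2)/u = √(5² + (1*0 + 2)²)/63 = √(25 + (0 + 2)²)*(1/63) = √(25 + 2²)*(1/63) = √(25 + 4)*(1/63) = √29*(1/63) = √29/63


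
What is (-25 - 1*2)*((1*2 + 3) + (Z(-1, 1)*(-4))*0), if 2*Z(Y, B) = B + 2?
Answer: -135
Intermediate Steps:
Z(Y, B) = 1 + B/2 (Z(Y, B) = (B + 2)/2 = (2 + B)/2 = 1 + B/2)
(-25 - 1*2)*((1*2 + 3) + (Z(-1, 1)*(-4))*0) = (-25 - 1*2)*((1*2 + 3) + ((1 + (1/2)*1)*(-4))*0) = (-25 - 2)*((2 + 3) + ((1 + 1/2)*(-4))*0) = -27*(5 + ((3/2)*(-4))*0) = -27*(5 - 6*0) = -27*(5 + 0) = -27*5 = -135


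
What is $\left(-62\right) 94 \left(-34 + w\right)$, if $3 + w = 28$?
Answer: $52452$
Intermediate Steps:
$w = 25$ ($w = -3 + 28 = 25$)
$\left(-62\right) 94 \left(-34 + w\right) = \left(-62\right) 94 \left(-34 + 25\right) = \left(-5828\right) \left(-9\right) = 52452$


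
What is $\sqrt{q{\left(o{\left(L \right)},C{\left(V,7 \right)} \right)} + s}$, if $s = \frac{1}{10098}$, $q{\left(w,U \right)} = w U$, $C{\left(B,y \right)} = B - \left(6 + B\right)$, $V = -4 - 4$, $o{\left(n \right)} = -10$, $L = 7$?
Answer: $\frac{\sqrt{679798482}}{3366} \approx 7.746$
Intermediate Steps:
$V = -8$
$C{\left(B,y \right)} = -6$
$q{\left(w,U \right)} = U w$
$s = \frac{1}{10098} \approx 9.903 \cdot 10^{-5}$
$\sqrt{q{\left(o{\left(L \right)},C{\left(V,7 \right)} \right)} + s} = \sqrt{\left(-6\right) \left(-10\right) + \frac{1}{10098}} = \sqrt{60 + \frac{1}{10098}} = \sqrt{\frac{605881}{10098}} = \frac{\sqrt{679798482}}{3366}$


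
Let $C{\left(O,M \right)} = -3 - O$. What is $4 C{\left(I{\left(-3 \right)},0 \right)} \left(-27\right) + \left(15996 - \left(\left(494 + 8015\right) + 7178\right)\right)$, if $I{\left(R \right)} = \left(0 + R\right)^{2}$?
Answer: $1605$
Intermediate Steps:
$I{\left(R \right)} = R^{2}$
$4 C{\left(I{\left(-3 \right)},0 \right)} \left(-27\right) + \left(15996 - \left(\left(494 + 8015\right) + 7178\right)\right) = 4 \left(-3 - \left(-3\right)^{2}\right) \left(-27\right) + \left(15996 - \left(\left(494 + 8015\right) + 7178\right)\right) = 4 \left(-3 - 9\right) \left(-27\right) + \left(15996 - \left(8509 + 7178\right)\right) = 4 \left(-3 - 9\right) \left(-27\right) + \left(15996 - 15687\right) = 4 \left(-12\right) \left(-27\right) + \left(15996 - 15687\right) = \left(-48\right) \left(-27\right) + 309 = 1296 + 309 = 1605$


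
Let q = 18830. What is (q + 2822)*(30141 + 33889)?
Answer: 1386377560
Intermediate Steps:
(q + 2822)*(30141 + 33889) = (18830 + 2822)*(30141 + 33889) = 21652*64030 = 1386377560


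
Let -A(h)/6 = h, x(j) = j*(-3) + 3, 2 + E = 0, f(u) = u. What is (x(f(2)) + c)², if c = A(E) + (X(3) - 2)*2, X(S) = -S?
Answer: 1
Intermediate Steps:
E = -2 (E = -2 + 0 = -2)
x(j) = 3 - 3*j (x(j) = -3*j + 3 = 3 - 3*j)
A(h) = -6*h
c = 2 (c = -6*(-2) + (-1*3 - 2)*2 = 12 + (-3 - 2)*2 = 12 - 5*2 = 12 - 10 = 2)
(x(f(2)) + c)² = ((3 - 3*2) + 2)² = ((3 - 6) + 2)² = (-3 + 2)² = (-1)² = 1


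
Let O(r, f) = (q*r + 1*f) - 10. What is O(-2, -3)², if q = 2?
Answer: 289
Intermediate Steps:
O(r, f) = -10 + f + 2*r (O(r, f) = (2*r + 1*f) - 10 = (2*r + f) - 10 = (f + 2*r) - 10 = -10 + f + 2*r)
O(-2, -3)² = (-10 - 3 + 2*(-2))² = (-10 - 3 - 4)² = (-17)² = 289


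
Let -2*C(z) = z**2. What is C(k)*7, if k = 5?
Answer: -175/2 ≈ -87.500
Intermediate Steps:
C(z) = -z**2/2
C(k)*7 = -1/2*5**2*7 = -1/2*25*7 = -25/2*7 = -175/2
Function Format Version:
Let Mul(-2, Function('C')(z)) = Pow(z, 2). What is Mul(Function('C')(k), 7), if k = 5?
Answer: Rational(-175, 2) ≈ -87.500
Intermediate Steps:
Function('C')(z) = Mul(Rational(-1, 2), Pow(z, 2))
Mul(Function('C')(k), 7) = Mul(Mul(Rational(-1, 2), Pow(5, 2)), 7) = Mul(Mul(Rational(-1, 2), 25), 7) = Mul(Rational(-25, 2), 7) = Rational(-175, 2)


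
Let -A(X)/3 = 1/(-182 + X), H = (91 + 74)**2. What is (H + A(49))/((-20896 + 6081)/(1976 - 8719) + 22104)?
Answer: 24415917504/19825257571 ≈ 1.2316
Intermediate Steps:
H = 27225 (H = 165**2 = 27225)
A(X) = -3/(-182 + X)
(H + A(49))/((-20896 + 6081)/(1976 - 8719) + 22104) = (27225 - 3/(-182 + 49))/((-20896 + 6081)/(1976 - 8719) + 22104) = (27225 - 3/(-133))/(-14815/(-6743) + 22104) = (27225 - 3*(-1/133))/(-14815*(-1/6743) + 22104) = (27225 + 3/133)/(14815/6743 + 22104) = 3620928/(133*(149062087/6743)) = (3620928/133)*(6743/149062087) = 24415917504/19825257571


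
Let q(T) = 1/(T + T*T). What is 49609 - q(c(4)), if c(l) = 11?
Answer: 6548387/132 ≈ 49609.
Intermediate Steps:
q(T) = 1/(T + T²)
49609 - q(c(4)) = 49609 - 1/(11*(1 + 11)) = 49609 - 1/(11*12) = 49609 - 1*1/132 = 49609 - 1/132 = 6548387/132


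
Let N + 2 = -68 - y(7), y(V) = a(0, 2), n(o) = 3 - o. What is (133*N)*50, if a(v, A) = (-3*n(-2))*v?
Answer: -465500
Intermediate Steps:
a(v, A) = -15*v (a(v, A) = (-3*(3 - 1*(-2)))*v = (-3*(3 + 2))*v = (-3*5)*v = -15*v)
y(V) = 0 (y(V) = -15*0 = 0)
N = -70 (N = -2 + (-68 - 1*0) = -2 + (-68 + 0) = -2 - 68 = -70)
(133*N)*50 = (133*(-70))*50 = -9310*50 = -465500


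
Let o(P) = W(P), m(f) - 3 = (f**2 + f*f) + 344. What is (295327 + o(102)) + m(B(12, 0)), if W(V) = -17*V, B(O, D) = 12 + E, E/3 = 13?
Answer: 299142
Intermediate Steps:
E = 39 (E = 3*13 = 39)
B(O, D) = 51 (B(O, D) = 12 + 39 = 51)
m(f) = 347 + 2*f**2 (m(f) = 3 + ((f**2 + f*f) + 344) = 3 + ((f**2 + f**2) + 344) = 3 + (2*f**2 + 344) = 3 + (344 + 2*f**2) = 347 + 2*f**2)
o(P) = -17*P
(295327 + o(102)) + m(B(12, 0)) = (295327 - 17*102) + (347 + 2*51**2) = (295327 - 1734) + (347 + 2*2601) = 293593 + (347 + 5202) = 293593 + 5549 = 299142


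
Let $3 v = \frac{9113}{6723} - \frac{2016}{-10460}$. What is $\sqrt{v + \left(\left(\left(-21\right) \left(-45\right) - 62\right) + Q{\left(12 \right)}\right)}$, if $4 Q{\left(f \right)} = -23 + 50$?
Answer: $\frac{\sqrt{122294497212661755}}{11720430} \approx 29.837$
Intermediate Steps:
$v = \frac{27218887}{52741935}$ ($v = \frac{\frac{9113}{6723} - \frac{2016}{-10460}}{3} = \frac{9113 \cdot \frac{1}{6723} - - \frac{504}{2615}}{3} = \frac{\frac{9113}{6723} + \frac{504}{2615}}{3} = \frac{1}{3} \cdot \frac{27218887}{17580645} = \frac{27218887}{52741935} \approx 0.51608$)
$Q{\left(f \right)} = \frac{27}{4}$ ($Q{\left(f \right)} = \frac{-23 + 50}{4} = \frac{1}{4} \cdot 27 = \frac{27}{4}$)
$\sqrt{v + \left(\left(\left(-21\right) \left(-45\right) - 62\right) + Q{\left(12 \right)}\right)} = \sqrt{\frac{27218887}{52741935} + \left(\left(\left(-21\right) \left(-45\right) - 62\right) + \frac{27}{4}\right)} = \sqrt{\frac{27218887}{52741935} + \left(\left(945 - 62\right) + \frac{27}{4}\right)} = \sqrt{\frac{27218887}{52741935} + \left(883 + \frac{27}{4}\right)} = \sqrt{\frac{27218887}{52741935} + \frac{3559}{4}} = \sqrt{\frac{187817422213}{210967740}} = \frac{\sqrt{122294497212661755}}{11720430}$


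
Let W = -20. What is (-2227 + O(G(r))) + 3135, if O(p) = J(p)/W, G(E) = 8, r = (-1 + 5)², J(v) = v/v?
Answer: 18159/20 ≈ 907.95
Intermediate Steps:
J(v) = 1
r = 16 (r = 4² = 16)
O(p) = -1/20 (O(p) = 1/(-20) = 1*(-1/20) = -1/20)
(-2227 + O(G(r))) + 3135 = (-2227 - 1/20) + 3135 = -44541/20 + 3135 = 18159/20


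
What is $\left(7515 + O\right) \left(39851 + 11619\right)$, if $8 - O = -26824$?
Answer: $1767840090$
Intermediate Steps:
$O = 26832$ ($O = 8 - -26824 = 8 + 26824 = 26832$)
$\left(7515 + O\right) \left(39851 + 11619\right) = \left(7515 + 26832\right) \left(39851 + 11619\right) = 34347 \cdot 51470 = 1767840090$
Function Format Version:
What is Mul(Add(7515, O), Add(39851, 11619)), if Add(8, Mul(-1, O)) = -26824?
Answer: 1767840090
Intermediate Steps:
O = 26832 (O = Add(8, Mul(-1, -26824)) = Add(8, 26824) = 26832)
Mul(Add(7515, O), Add(39851, 11619)) = Mul(Add(7515, 26832), Add(39851, 11619)) = Mul(34347, 51470) = 1767840090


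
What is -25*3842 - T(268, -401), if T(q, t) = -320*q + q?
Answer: -10558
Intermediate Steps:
T(q, t) = -319*q
-25*3842 - T(268, -401) = -25*3842 - (-319)*268 = -96050 - 1*(-85492) = -96050 + 85492 = -10558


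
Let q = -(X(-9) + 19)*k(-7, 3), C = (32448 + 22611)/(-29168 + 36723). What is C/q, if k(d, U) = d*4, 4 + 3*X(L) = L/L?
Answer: 18353/1269240 ≈ 0.014460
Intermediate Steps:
X(L) = -1 (X(L) = -4/3 + (L/L)/3 = -4/3 + (1/3)*1 = -4/3 + 1/3 = -1)
k(d, U) = 4*d
C = 55059/7555 ≈ 7.2878
q = 504 (q = -(-1 + 19)*4*(-7) = -18*(-28) = -1*(-504) = 504)
C/q = (55059/7555)/504 = (55059/7555)*(1/504) = 18353/1269240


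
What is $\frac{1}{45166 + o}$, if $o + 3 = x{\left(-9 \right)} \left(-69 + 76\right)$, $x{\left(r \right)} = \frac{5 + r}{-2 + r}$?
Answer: $\frac{11}{496821} \approx 2.2141 \cdot 10^{-5}$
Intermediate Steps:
$x{\left(r \right)} = \frac{5 + r}{-2 + r}$
$o = - \frac{5}{11}$ ($o = -3 + \frac{5 - 9}{-2 - 9} \left(-69 + 76\right) = -3 + \frac{1}{-11} \left(-4\right) 7 = -3 + \left(- \frac{1}{11}\right) \left(-4\right) 7 = -3 + \frac{4}{11} \cdot 7 = -3 + \frac{28}{11} = - \frac{5}{11} \approx -0.45455$)
$\frac{1}{45166 + o} = \frac{1}{45166 - \frac{5}{11}} = \frac{1}{\frac{496821}{11}} = \frac{11}{496821}$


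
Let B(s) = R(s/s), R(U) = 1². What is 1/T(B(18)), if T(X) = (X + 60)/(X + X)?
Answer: 2/61 ≈ 0.032787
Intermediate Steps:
R(U) = 1
B(s) = 1
T(X) = (60 + X)/(2*X) (T(X) = (60 + X)/((2*X)) = (60 + X)*(1/(2*X)) = (60 + X)/(2*X))
1/T(B(18)) = 1/((½)*(60 + 1)/1) = 1/((½)*1*61) = 1/(61/2) = 2/61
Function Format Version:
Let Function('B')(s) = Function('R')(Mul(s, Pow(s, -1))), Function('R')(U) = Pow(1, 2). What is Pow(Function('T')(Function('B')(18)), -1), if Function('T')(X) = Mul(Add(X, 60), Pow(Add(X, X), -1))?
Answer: Rational(2, 61) ≈ 0.032787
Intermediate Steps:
Function('R')(U) = 1
Function('B')(s) = 1
Function('T')(X) = Mul(Rational(1, 2), Pow(X, -1), Add(60, X)) (Function('T')(X) = Mul(Add(60, X), Pow(Mul(2, X), -1)) = Mul(Add(60, X), Mul(Rational(1, 2), Pow(X, -1))) = Mul(Rational(1, 2), Pow(X, -1), Add(60, X)))
Pow(Function('T')(Function('B')(18)), -1) = Pow(Mul(Rational(1, 2), Pow(1, -1), Add(60, 1)), -1) = Pow(Mul(Rational(1, 2), 1, 61), -1) = Pow(Rational(61, 2), -1) = Rational(2, 61)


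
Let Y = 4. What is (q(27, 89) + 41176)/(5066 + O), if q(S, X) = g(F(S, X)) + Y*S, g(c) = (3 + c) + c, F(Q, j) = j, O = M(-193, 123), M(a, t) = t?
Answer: 41465/5189 ≈ 7.9909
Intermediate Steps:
O = 123
g(c) = 3 + 2*c
q(S, X) = 3 + 2*X + 4*S (q(S, X) = (3 + 2*X) + 4*S = 3 + 2*X + 4*S)
(q(27, 89) + 41176)/(5066 + O) = ((3 + 2*89 + 4*27) + 41176)/(5066 + 123) = ((3 + 178 + 108) + 41176)/5189 = (289 + 41176)*(1/5189) = 41465*(1/5189) = 41465/5189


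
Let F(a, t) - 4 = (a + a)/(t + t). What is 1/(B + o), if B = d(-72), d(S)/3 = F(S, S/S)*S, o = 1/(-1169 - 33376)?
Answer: 34545/507396959 ≈ 6.8083e-5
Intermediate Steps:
F(a, t) = 4 + a/t (F(a, t) = 4 + (a + a)/(t + t) = 4 + (2*a)/((2*t)) = 4 + (2*a)*(1/(2*t)) = 4 + a/t)
o = -1/34545 (o = 1/(-34545) = -1/34545 ≈ -2.8948e-5)
d(S) = 3*S*(4 + S) (d(S) = 3*((4 + S/((S/S)))*S) = 3*((4 + S/1)*S) = 3*((4 + S*1)*S) = 3*((4 + S)*S) = 3*(S*(4 + S)) = 3*S*(4 + S))
B = 14688 (B = 3*(-72)*(4 - 72) = 3*(-72)*(-68) = 14688)
1/(B + o) = 1/(14688 - 1/34545) = 1/(507396959/34545) = 34545/507396959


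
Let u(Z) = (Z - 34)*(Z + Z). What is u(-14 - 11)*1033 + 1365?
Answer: 3048715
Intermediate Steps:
u(Z) = 2*Z*(-34 + Z) (u(Z) = (-34 + Z)*(2*Z) = 2*Z*(-34 + Z))
u(-14 - 11)*1033 + 1365 = (2*(-14 - 11)*(-34 + (-14 - 11)))*1033 + 1365 = (2*(-25)*(-34 - 25))*1033 + 1365 = (2*(-25)*(-59))*1033 + 1365 = 2950*1033 + 1365 = 3047350 + 1365 = 3048715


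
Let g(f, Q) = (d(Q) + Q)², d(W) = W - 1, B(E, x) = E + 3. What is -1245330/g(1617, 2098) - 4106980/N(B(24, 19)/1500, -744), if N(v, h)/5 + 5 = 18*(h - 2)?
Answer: 2887643765002/47278853965 ≈ 61.077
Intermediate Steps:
B(E, x) = 3 + E
N(v, h) = -205 + 90*h (N(v, h) = -25 + 5*(18*(h - 2)) = -25 + 5*(18*(-2 + h)) = -25 + 5*(-36 + 18*h) = -25 + (-180 + 90*h) = -205 + 90*h)
d(W) = -1 + W
g(f, Q) = (-1 + 2*Q)² (g(f, Q) = ((-1 + Q) + Q)² = (-1 + 2*Q)²)
-1245330/g(1617, 2098) - 4106980/N(B(24, 19)/1500, -744) = -1245330/(-1 + 2*2098)² - 4106980/(-205 + 90*(-744)) = -1245330/(-1 + 4196)² - 4106980/(-205 - 66960) = -1245330/(4195²) - 4106980/(-67165) = -1245330/17598025 - 4106980*(-1/67165) = -1245330*1/17598025 + 821396/13433 = -249066/3519605 + 821396/13433 = 2887643765002/47278853965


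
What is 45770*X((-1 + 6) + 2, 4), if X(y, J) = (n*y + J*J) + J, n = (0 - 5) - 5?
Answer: -2288500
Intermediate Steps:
n = -10 (n = -5 - 5 = -10)
X(y, J) = J + J² - 10*y (X(y, J) = (-10*y + J*J) + J = (-10*y + J²) + J = (J² - 10*y) + J = J + J² - 10*y)
45770*X((-1 + 6) + 2, 4) = 45770*(4 + 4² - 10*((-1 + 6) + 2)) = 45770*(4 + 16 - 10*(5 + 2)) = 45770*(4 + 16 - 10*7) = 45770*(4 + 16 - 70) = 45770*(-50) = -2288500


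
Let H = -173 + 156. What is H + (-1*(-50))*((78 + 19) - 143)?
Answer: -2317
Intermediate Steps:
H = -17
H + (-1*(-50))*((78 + 19) - 143) = -17 + (-1*(-50))*((78 + 19) - 143) = -17 + 50*(97 - 143) = -17 + 50*(-46) = -17 - 2300 = -2317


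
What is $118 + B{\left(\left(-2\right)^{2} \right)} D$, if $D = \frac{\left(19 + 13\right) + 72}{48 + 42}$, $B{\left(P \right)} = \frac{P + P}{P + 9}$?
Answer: $\frac{5342}{45} \approx 118.71$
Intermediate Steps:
$B{\left(P \right)} = \frac{2 P}{9 + P}$
$D = \frac{52}{45}$ ($D = \frac{32 + 72}{90} = 104 \cdot \frac{1}{90} = \frac{52}{45} \approx 1.1556$)
$118 + B{\left(\left(-2\right)^{2} \right)} D = 118 + \frac{2 \left(-2\right)^{2}}{9 + \left(-2\right)^{2}} \cdot \frac{52}{45} = 118 + 2 \cdot 4 \frac{1}{9 + 4} \cdot \frac{52}{45} = 118 + 2 \cdot 4 \cdot \frac{1}{13} \cdot \frac{52}{45} = 118 + \frac{8}{13} \cdot \frac{52}{45} = 118 + \frac{32}{45} = \frac{5342}{45}$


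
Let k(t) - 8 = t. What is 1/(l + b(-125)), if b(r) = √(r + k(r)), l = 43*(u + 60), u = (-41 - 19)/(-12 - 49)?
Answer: 4878780/12794051041 - 40931*I*√2/25588102082 ≈ 0.00038133 - 2.2622e-6*I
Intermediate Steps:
u = 60/61 (u = -60/(-61) = -60*(-1/61) = 60/61 ≈ 0.98361)
k(t) = 8 + t
l = 159960/61 (l = 43*(60/61 + 60) = 43*(3720/61) = 159960/61 ≈ 2622.3)
b(r) = √(8 + 2*r) (b(r) = √(r + (8 + r)) = √(8 + 2*r))
1/(l + b(-125)) = 1/(159960/61 + √(8 + 2*(-125))) = 1/(159960/61 + √(8 - 250)) = 1/(159960/61 + √(-242)) = 1/(159960/61 + 11*I*√2)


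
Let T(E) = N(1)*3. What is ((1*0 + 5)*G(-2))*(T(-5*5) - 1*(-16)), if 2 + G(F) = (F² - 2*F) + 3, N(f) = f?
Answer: 855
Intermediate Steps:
G(F) = 1 + F² - 2*F (G(F) = -2 + ((F² - 2*F) + 3) = -2 + (3 + F² - 2*F) = 1 + F² - 2*F)
T(E) = 3 (T(E) = 1*3 = 3)
((1*0 + 5)*G(-2))*(T(-5*5) - 1*(-16)) = ((1*0 + 5)*(1 + (-2)² - 2*(-2)))*(3 - 1*(-16)) = ((0 + 5)*(1 + 4 + 4))*(3 + 16) = (5*9)*19 = 45*19 = 855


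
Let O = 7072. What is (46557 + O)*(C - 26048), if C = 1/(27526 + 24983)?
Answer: -73351302380099/52509 ≈ -1.3969e+9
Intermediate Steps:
C = 1/52509 ≈ 1.9044e-5
(46557 + O)*(C - 26048) = (46557 + 7072)*(1/52509 - 26048) = 53629*(-1367754431/52509) = -73351302380099/52509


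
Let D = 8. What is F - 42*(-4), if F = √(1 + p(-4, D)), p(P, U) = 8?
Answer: 171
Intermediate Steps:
F = 3 (F = √(1 + 8) = √9 = 3)
F - 42*(-4) = 3 - 42*(-4) = 3 + 168 = 171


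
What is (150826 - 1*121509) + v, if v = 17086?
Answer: 46403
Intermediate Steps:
(150826 - 1*121509) + v = (150826 - 1*121509) + 17086 = (150826 - 121509) + 17086 = 29317 + 17086 = 46403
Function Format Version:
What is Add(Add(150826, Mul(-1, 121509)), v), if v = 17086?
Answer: 46403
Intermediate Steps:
Add(Add(150826, Mul(-1, 121509)), v) = Add(Add(150826, Mul(-1, 121509)), 17086) = Add(Add(150826, -121509), 17086) = Add(29317, 17086) = 46403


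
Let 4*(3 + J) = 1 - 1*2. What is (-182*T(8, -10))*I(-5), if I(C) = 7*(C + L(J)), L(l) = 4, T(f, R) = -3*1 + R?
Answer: -16562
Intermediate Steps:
J = -13/4 (J = -3 + (1 - 1*2)/4 = -3 + (1 - 2)/4 = -3 + (1/4)*(-1) = -3 - 1/4 = -13/4 ≈ -3.2500)
T(f, R) = -3 + R
I(C) = 28 + 7*C (I(C) = 7*(C + 4) = 7*(4 + C) = 28 + 7*C)
(-182*T(8, -10))*I(-5) = (-182*(-3 - 10))*(28 + 7*(-5)) = (-182*(-13))*(28 - 35) = 2366*(-7) = -16562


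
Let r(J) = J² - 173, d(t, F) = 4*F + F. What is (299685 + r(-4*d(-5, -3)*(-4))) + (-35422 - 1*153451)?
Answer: 168239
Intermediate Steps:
d(t, F) = 5*F
r(J) = -173 + J²
(299685 + r(-4*d(-5, -3)*(-4))) + (-35422 - 1*153451) = (299685 + (-173 + (-20*(-3)*(-4))²)) + (-35422 - 1*153451) = (299685 + (-173 + (-4*(-15)*(-4))²)) + (-35422 - 153451) = (299685 + (-173 + (60*(-4))²)) - 188873 = (299685 + (-173 + (-240)²)) - 188873 = (299685 + (-173 + 57600)) - 188873 = (299685 + 57427) - 188873 = 357112 - 188873 = 168239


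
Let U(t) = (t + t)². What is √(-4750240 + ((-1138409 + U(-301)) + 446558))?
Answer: I*√5079687 ≈ 2253.8*I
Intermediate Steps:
U(t) = 4*t² (U(t) = (2*t)² = 4*t²)
√(-4750240 + ((-1138409 + U(-301)) + 446558)) = √(-4750240 + ((-1138409 + 4*(-301)²) + 446558)) = √(-4750240 + ((-1138409 + 4*90601) + 446558)) = √(-4750240 + ((-1138409 + 362404) + 446558)) = √(-4750240 + (-776005 + 446558)) = √(-4750240 - 329447) = √(-5079687) = I*√5079687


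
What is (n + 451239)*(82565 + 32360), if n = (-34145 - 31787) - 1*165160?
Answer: 25300393975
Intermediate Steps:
n = -231092 (n = -65932 - 165160 = -231092)
(n + 451239)*(82565 + 32360) = (-231092 + 451239)*(82565 + 32360) = 220147*114925 = 25300393975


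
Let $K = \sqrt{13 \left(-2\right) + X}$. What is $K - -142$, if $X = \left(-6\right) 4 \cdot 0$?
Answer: $142 + i \sqrt{26} \approx 142.0 + 5.099 i$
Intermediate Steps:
$X = 0$ ($X = \left(-24\right) 0 = 0$)
$K = i \sqrt{26}$ ($K = \sqrt{13 \left(-2\right) + 0} = \sqrt{-26 + 0} = \sqrt{-26} = i \sqrt{26} \approx 5.099 i$)
$K - -142 = i \sqrt{26} - -142 = i \sqrt{26} + 142 = 142 + i \sqrt{26}$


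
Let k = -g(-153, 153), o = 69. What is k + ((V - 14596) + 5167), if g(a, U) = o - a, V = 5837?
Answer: -3814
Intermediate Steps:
g(a, U) = 69 - a
k = -222 (k = -(69 - 1*(-153)) = -(69 + 153) = -1*222 = -222)
k + ((V - 14596) + 5167) = -222 + ((5837 - 14596) + 5167) = -222 + (-8759 + 5167) = -222 - 3592 = -3814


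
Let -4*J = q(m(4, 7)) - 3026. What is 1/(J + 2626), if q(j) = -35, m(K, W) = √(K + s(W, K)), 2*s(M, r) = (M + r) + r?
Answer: 4/13565 ≈ 0.00029488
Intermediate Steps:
s(M, r) = r + M/2 (s(M, r) = ((M + r) + r)/2 = (M + 2*r)/2 = r + M/2)
m(K, W) = √(W/2 + 2*K) (m(K, W) = √(K + (K + W/2)) = √(W/2 + 2*K))
J = 3061/4 (J = -(-35 - 3026)/4 = -¼*(-3061) = 3061/4 ≈ 765.25)
1/(J + 2626) = 1/(3061/4 + 2626) = 1/(13565/4) = 4/13565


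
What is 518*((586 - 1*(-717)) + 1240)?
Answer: 1317274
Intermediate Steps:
518*((586 - 1*(-717)) + 1240) = 518*((586 + 717) + 1240) = 518*(1303 + 1240) = 518*2543 = 1317274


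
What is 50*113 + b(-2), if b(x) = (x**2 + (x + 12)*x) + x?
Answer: 5632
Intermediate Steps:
b(x) = x + x**2 + x*(12 + x) (b(x) = (x**2 + (12 + x)*x) + x = (x**2 + x*(12 + x)) + x = x + x**2 + x*(12 + x))
50*113 + b(-2) = 50*113 - 2*(13 + 2*(-2)) = 5650 - 2*(13 - 4) = 5650 - 2*9 = 5650 - 18 = 5632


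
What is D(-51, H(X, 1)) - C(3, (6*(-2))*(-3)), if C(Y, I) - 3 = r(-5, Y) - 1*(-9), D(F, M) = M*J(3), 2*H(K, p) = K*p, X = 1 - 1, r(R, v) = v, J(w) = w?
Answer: -15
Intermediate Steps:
X = 0
H(K, p) = K*p/2 (H(K, p) = (K*p)/2 = K*p/2)
D(F, M) = 3*M (D(F, M) = M*3 = 3*M)
C(Y, I) = 12 + Y (C(Y, I) = 3 + (Y - 1*(-9)) = 3 + (Y + 9) = 3 + (9 + Y) = 12 + Y)
D(-51, H(X, 1)) - C(3, (6*(-2))*(-3)) = 3*((1/2)*0*1) - (12 + 3) = 3*0 - 1*15 = 0 - 15 = -15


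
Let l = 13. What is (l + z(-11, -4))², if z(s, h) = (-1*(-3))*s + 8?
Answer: 144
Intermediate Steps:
z(s, h) = 8 + 3*s (z(s, h) = 3*s + 8 = 8 + 3*s)
(l + z(-11, -4))² = (13 + (8 + 3*(-11)))² = (13 + (8 - 33))² = (13 - 25)² = (-12)² = 144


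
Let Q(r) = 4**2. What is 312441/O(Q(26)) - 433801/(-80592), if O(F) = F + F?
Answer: 1574632919/161184 ≈ 9769.2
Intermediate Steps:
Q(r) = 16
O(F) = 2*F
312441/O(Q(26)) - 433801/(-80592) = 312441/((2*16)) - 433801/(-80592) = 312441/32 - 433801*(-1/80592) = 312441*(1/32) + 433801/80592 = 312441/32 + 433801/80592 = 1574632919/161184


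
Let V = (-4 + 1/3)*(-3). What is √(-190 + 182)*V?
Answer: 22*I*√2 ≈ 31.113*I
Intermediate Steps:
V = 11 (V = (-4 + ⅓)*(-3) = -11/3*(-3) = 11)
√(-190 + 182)*V = √(-190 + 182)*11 = √(-8)*11 = (2*I*√2)*11 = 22*I*√2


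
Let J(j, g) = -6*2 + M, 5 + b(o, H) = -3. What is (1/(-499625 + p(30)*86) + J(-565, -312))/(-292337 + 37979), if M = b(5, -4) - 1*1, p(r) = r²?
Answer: 4433363/53698153275 ≈ 8.2561e-5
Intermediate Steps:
b(o, H) = -8 (b(o, H) = -5 - 3 = -8)
M = -9 (M = -8 - 1*1 = -8 - 1 = -9)
J(j, g) = -21 (J(j, g) = -6*2 - 9 = -12 - 9 = -21)
(1/(-499625 + p(30)*86) + J(-565, -312))/(-292337 + 37979) = (1/(-499625 + 30²*86) - 21)/(-292337 + 37979) = (1/(-499625 + 900*86) - 21)/(-254358) = (1/(-499625 + 77400) - 21)*(-1/254358) = (1/(-422225) - 21)*(-1/254358) = (-1/422225 - 21)*(-1/254358) = -8866726/422225*(-1/254358) = 4433363/53698153275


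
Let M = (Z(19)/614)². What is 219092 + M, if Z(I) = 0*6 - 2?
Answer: 20649201909/94249 ≈ 2.1909e+5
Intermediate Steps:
Z(I) = -2 (Z(I) = 0 - 2 = -2)
M = 1/94249 (M = (-2/614)² = (-2*1/614)² = (-1/307)² = 1/94249 ≈ 1.0610e-5)
219092 + M = 219092 + 1/94249 = 20649201909/94249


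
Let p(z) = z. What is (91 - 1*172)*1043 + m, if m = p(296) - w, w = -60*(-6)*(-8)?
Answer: -81307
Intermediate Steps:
w = -2880 (w = 360*(-8) = -2880)
m = 3176 (m = 296 - 1*(-2880) = 296 + 2880 = 3176)
(91 - 1*172)*1043 + m = (91 - 1*172)*1043 + 3176 = (91 - 172)*1043 + 3176 = -81*1043 + 3176 = -84483 + 3176 = -81307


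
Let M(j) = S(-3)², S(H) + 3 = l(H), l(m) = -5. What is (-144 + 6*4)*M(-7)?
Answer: -7680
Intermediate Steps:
S(H) = -8 (S(H) = -3 - 5 = -8)
M(j) = 64 (M(j) = (-8)² = 64)
(-144 + 6*4)*M(-7) = (-144 + 6*4)*64 = (-144 + 24)*64 = -120*64 = -7680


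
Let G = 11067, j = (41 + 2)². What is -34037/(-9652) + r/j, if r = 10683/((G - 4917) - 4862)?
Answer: 20290659065/5746588456 ≈ 3.5309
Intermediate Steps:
j = 1849 (j = 43² = 1849)
r = 10683/1288 (r = 10683/((11067 - 4917) - 4862) = 10683/(6150 - 4862) = 10683/1288 ≈ 8.2943)
-34037/(-9652) + r/j = -34037/(-9652) + (10683/1288)/1849 = -34037*(-1/9652) + (10683/1288)*(1/1849) = 34037/9652 + 10683/2381512 = 20290659065/5746588456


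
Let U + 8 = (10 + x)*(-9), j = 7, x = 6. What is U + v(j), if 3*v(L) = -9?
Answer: -155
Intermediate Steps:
v(L) = -3 (v(L) = (⅓)*(-9) = -3)
U = -152 (U = -8 + (10 + 6)*(-9) = -8 + 16*(-9) = -8 - 144 = -152)
U + v(j) = -152 - 3 = -155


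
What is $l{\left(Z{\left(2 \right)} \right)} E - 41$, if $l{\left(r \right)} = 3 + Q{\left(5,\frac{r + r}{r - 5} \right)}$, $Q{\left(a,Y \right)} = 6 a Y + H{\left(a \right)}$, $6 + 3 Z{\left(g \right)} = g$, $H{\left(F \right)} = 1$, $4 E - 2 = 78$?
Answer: $\frac{5541}{19} \approx 291.63$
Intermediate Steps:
$E = 20$ ($E = \frac{1}{2} + \frac{1}{4} \cdot 78 = \frac{1}{2} + \frac{39}{2} = 20$)
$Z{\left(g \right)} = -2 + \frac{g}{3}$
$Q{\left(a,Y \right)} = 1 + 6 Y a$ ($Q{\left(a,Y \right)} = 6 a Y + 1 = 6 Y a + 1 = 1 + 6 Y a$)
$l{\left(r \right)} = 4 + \frac{60 r}{-5 + r}$ ($l{\left(r \right)} = 3 + \left(1 + 6 \frac{r + r}{r - 5} \cdot 5\right) = 3 + \left(1 + 6 \frac{2 r}{-5 + r} 5\right) = 3 + \left(1 + \frac{60 r}{-5 + r}\right) = 4 + \frac{60 r}{-5 + r}$)
$l{\left(Z{\left(2 \right)} \right)} E - 41 = \frac{4 \left(-5 + 16 \left(-2 + \frac{1}{3} \cdot 2\right)\right)}{-5 + \left(-2 + \frac{1}{3} \cdot 2\right)} 20 - 41 = \frac{4 \left(-5 + 16 \left(-2 + \frac{2}{3}\right)\right)}{-5 + \left(-2 + \frac{2}{3}\right)} 20 - 41 = \frac{4 \left(-5 + 16 \left(- \frac{4}{3}\right)\right)}{-5 - \frac{4}{3}} \cdot 20 - 41 = \frac{4 \left(-5 - \frac{64}{3}\right)}{- \frac{19}{3}} \cdot 20 - 41 = 4 \left(- \frac{3}{19}\right) \left(- \frac{79}{3}\right) 20 - 41 = \frac{316}{19} \cdot 20 - 41 = \frac{6320}{19} - 41 = \frac{5541}{19}$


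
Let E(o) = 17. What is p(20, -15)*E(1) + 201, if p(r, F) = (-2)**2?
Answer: 269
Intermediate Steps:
p(r, F) = 4
p(20, -15)*E(1) + 201 = 4*17 + 201 = 68 + 201 = 269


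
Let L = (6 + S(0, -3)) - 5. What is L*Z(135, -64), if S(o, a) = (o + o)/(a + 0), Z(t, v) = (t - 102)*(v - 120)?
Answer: -6072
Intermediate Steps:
Z(t, v) = (-120 + v)*(-102 + t) (Z(t, v) = (-102 + t)*(-120 + v) = (-120 + v)*(-102 + t))
S(o, a) = 2*o/a (S(o, a) = (2*o)/a = 2*o/a)
L = 1 (L = (6 + 2*0/(-3)) - 5 = (6 + 2*0*(-1/3)) - 5 = (6 + 0) - 5 = 6 - 5 = 1)
L*Z(135, -64) = 1*(12240 - 120*135 - 102*(-64) + 135*(-64)) = 1*(12240 - 16200 + 6528 - 8640) = 1*(-6072) = -6072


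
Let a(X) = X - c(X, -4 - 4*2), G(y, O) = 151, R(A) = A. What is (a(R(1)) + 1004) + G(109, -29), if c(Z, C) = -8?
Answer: 1164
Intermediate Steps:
a(X) = 8 + X (a(X) = X - 1*(-8) = X + 8 = 8 + X)
(a(R(1)) + 1004) + G(109, -29) = ((8 + 1) + 1004) + 151 = (9 + 1004) + 151 = 1013 + 151 = 1164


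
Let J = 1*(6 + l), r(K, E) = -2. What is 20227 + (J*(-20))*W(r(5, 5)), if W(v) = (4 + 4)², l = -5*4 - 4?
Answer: 43267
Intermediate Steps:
l = -24 (l = -20 - 4 = -24)
W(v) = 64 (W(v) = 8² = 64)
J = -18 (J = 1*(6 - 24) = 1*(-18) = -18)
20227 + (J*(-20))*W(r(5, 5)) = 20227 - 18*(-20)*64 = 20227 + 360*64 = 20227 + 23040 = 43267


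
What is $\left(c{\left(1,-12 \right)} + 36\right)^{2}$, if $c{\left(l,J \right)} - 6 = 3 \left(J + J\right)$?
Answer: $900$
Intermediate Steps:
$c{\left(l,J \right)} = 6 + 6 J$ ($c{\left(l,J \right)} = 6 + 3 \left(J + J\right) = 6 + 3 \cdot 2 J = 6 + 6 J$)
$\left(c{\left(1,-12 \right)} + 36\right)^{2} = \left(\left(6 + 6 \left(-12\right)\right) + 36\right)^{2} = \left(\left(6 - 72\right) + 36\right)^{2} = \left(-66 + 36\right)^{2} = \left(-30\right)^{2} = 900$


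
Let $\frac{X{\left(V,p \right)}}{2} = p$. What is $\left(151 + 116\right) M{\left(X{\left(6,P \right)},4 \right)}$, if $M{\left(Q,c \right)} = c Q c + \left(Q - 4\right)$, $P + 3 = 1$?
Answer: $-19224$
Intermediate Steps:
$P = -2$ ($P = -3 + 1 = -2$)
$X{\left(V,p \right)} = 2 p$
$M{\left(Q,c \right)} = -4 + Q + Q c^{2}$ ($M{\left(Q,c \right)} = Q c c + \left(-4 + Q\right) = Q c^{2} + \left(-4 + Q\right) = -4 + Q + Q c^{2}$)
$\left(151 + 116\right) M{\left(X{\left(6,P \right)},4 \right)} = \left(151 + 116\right) \left(-4 + 2 \left(-2\right) + 2 \left(-2\right) 4^{2}\right) = 267 \left(-4 - 4 - 64\right) = 267 \left(-72\right) = -19224$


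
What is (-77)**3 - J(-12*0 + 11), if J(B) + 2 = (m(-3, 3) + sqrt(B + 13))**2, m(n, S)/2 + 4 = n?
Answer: -456751 + 56*sqrt(6) ≈ -4.5661e+5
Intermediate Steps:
m(n, S) = -8 + 2*n
J(B) = -2 + (-14 + sqrt(13 + B))**2 (J(B) = -2 + ((-8 + 2*(-3)) + sqrt(B + 13))**2 = -2 + ((-8 - 6) + sqrt(13 + B))**2 = -2 + (-14 + sqrt(13 + B))**2)
(-77)**3 - J(-12*0 + 11) = (-77)**3 - (-2 + (-14 + sqrt(13 + (-12*0 + 11)))**2) = -456533 - (-2 + (-14 + sqrt(13 + (0 + 11)))**2) = -456533 - (-2 + (-14 + sqrt(13 + 11))**2) = -456533 - (-2 + (-14 + sqrt(24))**2) = -456533 - (-2 + (-14 + 2*sqrt(6))**2) = -456533 + (2 - (-14 + 2*sqrt(6))**2) = -456531 - (-14 + 2*sqrt(6))**2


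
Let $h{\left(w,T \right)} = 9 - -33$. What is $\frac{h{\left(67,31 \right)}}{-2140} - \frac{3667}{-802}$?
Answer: $\frac{976712}{214535} \approx 4.5527$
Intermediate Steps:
$h{\left(w,T \right)} = 42$ ($h{\left(w,T \right)} = 9 + 33 = 42$)
$\frac{h{\left(67,31 \right)}}{-2140} - \frac{3667}{-802} = \frac{42}{-2140} - \frac{3667}{-802} = 42 \left(- \frac{1}{2140}\right) - - \frac{3667}{802} = - \frac{21}{1070} + \frac{3667}{802} = \frac{976712}{214535}$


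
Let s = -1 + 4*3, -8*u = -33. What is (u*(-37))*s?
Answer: -13431/8 ≈ -1678.9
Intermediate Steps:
u = 33/8 (u = -⅛*(-33) = 33/8 ≈ 4.1250)
s = 11 (s = -1 + 12 = 11)
(u*(-37))*s = ((33/8)*(-37))*11 = -1221/8*11 = -13431/8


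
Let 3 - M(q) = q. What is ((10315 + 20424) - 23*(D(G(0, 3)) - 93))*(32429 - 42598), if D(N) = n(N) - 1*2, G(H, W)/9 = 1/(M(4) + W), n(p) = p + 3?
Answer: -666100007/2 ≈ -3.3305e+8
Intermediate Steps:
M(q) = 3 - q
n(p) = 3 + p
G(H, W) = 9/(-1 + W) (G(H, W) = 9/((3 - 1*4) + W) = 9/((3 - 4) + W) = 9/(-1 + W))
D(N) = 1 + N (D(N) = (3 + N) - 1*2 = (3 + N) - 2 = 1 + N)
((10315 + 20424) - 23*(D(G(0, 3)) - 93))*(32429 - 42598) = ((10315 + 20424) - 23*((1 + 9/(-1 + 3)) - 93))*(32429 - 42598) = (30739 - 23*((1 + 9/2) - 93))*(-10169) = (30739 - 23*(11/2 - 93))*(-10169) = (30739 - 23*(-175/2))*(-10169) = (30739 + 4025/2)*(-10169) = (65503/2)*(-10169) = -666100007/2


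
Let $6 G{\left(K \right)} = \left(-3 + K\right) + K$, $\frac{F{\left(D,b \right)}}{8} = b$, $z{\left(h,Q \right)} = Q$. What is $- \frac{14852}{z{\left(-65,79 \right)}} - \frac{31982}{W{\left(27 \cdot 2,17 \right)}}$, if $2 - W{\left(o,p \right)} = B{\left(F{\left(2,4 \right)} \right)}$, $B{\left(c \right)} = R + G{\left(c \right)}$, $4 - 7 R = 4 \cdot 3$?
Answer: $\frac{1287784}{295} \approx 4365.4$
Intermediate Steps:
$F{\left(D,b \right)} = 8 b$
$G{\left(K \right)} = - \frac{1}{2} + \frac{K}{3}$ ($G{\left(K \right)} = \frac{\left(-3 + K\right) + K}{6} = \frac{-3 + 2 K}{6} = - \frac{1}{2} + \frac{K}{3}$)
$R = - \frac{8}{7}$ ($R = \frac{4}{7} - \frac{4 \cdot 3}{7} = \frac{4}{7} - \frac{12}{7} = - \frac{8}{7} \approx -1.1429$)
$B{\left(c \right)} = - \frac{23}{14} + \frac{c}{3}$ ($B{\left(c \right)} = - \frac{8}{7} + \left(- \frac{1}{2} + \frac{c}{3}\right) = - \frac{23}{14} + \frac{c}{3}$)
$W{\left(o,p \right)} = - \frac{295}{42}$ ($W{\left(o,p \right)} = 2 - \left(- \frac{23}{14} + \frac{8 \cdot 4}{3}\right) = 2 - \left(- \frac{23}{14} + \frac{1}{3} \cdot 32\right) = 2 - \left(- \frac{23}{14} + \frac{32}{3}\right) = 2 - \frac{379}{42} = - \frac{295}{42}$)
$- \frac{14852}{z{\left(-65,79 \right)}} - \frac{31982}{W{\left(27 \cdot 2,17 \right)}} = - \frac{14852}{79} - \frac{31982}{- \frac{295}{42}} = \left(-14852\right) \frac{1}{79} - - \frac{1343244}{295} = -188 + \frac{1343244}{295} = \frac{1287784}{295}$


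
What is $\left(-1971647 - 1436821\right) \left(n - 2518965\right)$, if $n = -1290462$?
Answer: $12984310027836$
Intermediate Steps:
$\left(-1971647 - 1436821\right) \left(n - 2518965\right) = \left(-1971647 - 1436821\right) \left(-1290462 - 2518965\right) = \left(-3408468\right) \left(-3809427\right) = 12984310027836$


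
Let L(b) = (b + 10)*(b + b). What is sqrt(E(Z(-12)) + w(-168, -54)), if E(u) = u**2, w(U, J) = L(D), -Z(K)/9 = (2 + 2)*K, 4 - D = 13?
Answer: 3*sqrt(20734) ≈ 431.98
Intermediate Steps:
D = -9 (D = 4 - 1*13 = 4 - 13 = -9)
Z(K) = -36*K (Z(K) = -9*(2 + 2)*K = -36*K)
L(b) = 2*b*(10 + b) (L(b) = (10 + b)*(2*b) = 2*b*(10 + b))
w(U, J) = -18 (w(U, J) = 2*(-9)*(10 - 9) = 2*(-9)*1 = -18)
sqrt(E(Z(-12)) + w(-168, -54)) = sqrt((-36*(-12))**2 - 18) = sqrt(432**2 - 18) = sqrt(186624 - 18) = sqrt(186606) = 3*sqrt(20734)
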